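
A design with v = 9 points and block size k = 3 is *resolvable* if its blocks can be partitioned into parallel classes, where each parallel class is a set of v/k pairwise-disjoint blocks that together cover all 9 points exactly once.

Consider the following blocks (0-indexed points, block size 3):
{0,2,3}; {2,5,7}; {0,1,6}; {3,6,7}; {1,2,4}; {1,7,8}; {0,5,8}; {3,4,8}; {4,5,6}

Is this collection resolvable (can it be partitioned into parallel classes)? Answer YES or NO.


v = 9, block size k = 3, number of blocks = 9.
For resolvability, blocks must partition into parallel classes of size v/k = 3.
Total blocks must therefore be a multiple of 3: 9 = 3·3 + 0 ⇒ divisible ✓.
Greedy packing gives 3 candidate class(es). Each should be a full parallel class (size 3, covers all 9 points).
  Class 1 (3 blocks): {0,2,3}; {1,7,8}; {4,5,6}. Points covered: [0, 1, 2, 3, 4, 5, 6, 7, 8].
  Class 2 (3 blocks): {2,5,7}; {0,1,6}; {3,4,8}. Points covered: [0, 1, 2, 3, 4, 5, 6, 7, 8].
  Class 3 (3 blocks): {3,6,7}; {1,2,4}; {0,5,8}. Points covered: [0, 1, 2, 3, 4, 5, 6, 7, 8].
All classes full (size 3)? YES. All classes cover every point? YES.
Resolvable? YES.

YES


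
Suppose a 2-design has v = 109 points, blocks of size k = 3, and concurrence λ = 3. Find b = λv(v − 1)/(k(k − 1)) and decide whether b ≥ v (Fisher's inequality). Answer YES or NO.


b = λv(v − 1)/(k(k − 1)) = 3·109·108/(3·2) = 35316/6 = 5886.
Compare with v = 109: b ≥ v, so Fisher's inequality holds.

YES


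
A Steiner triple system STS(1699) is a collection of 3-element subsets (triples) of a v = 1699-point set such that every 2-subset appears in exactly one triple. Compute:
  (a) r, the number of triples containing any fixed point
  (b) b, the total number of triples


An STS(v) is a 2-(v, 3, 1) BIBD: block size k = 3, λ = 1.
Replication: r(k − 1) = λ(v − 1) ⇒ r·2 = 1699 − 1 = 1698 ⇒ r = 849.
Block count: b = v(v − 1)/6 = 1699·1698/6 = 2884902/6 = 480817.
(Check via bk = vr: 480817·3 = 1442451 = 1699·849 = 1442451 ✓.)

r = 849, b = 480817.


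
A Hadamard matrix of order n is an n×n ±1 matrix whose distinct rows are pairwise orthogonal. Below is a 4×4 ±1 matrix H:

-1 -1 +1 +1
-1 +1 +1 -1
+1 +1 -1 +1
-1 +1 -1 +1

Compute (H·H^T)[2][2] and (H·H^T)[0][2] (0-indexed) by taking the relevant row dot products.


Row 0 of H: [-1, -1, 1, 1].
Row 2 of H: [1, 1, -1, 1].
(H·H^T)[2][2] = Σ_j H[2][j]·H[2][j] = (1)² + (1)² + (-1)² + (1)² = 1 + 1 + 1 + 1 = 4.
(H·H^T)[0][2] = Σ_j H[0][j]·H[2][j] = (-1)·(1) + (-1)·(1) + (1)·(-1) + (1)·(1) = -1 + -1 + -1 + 1 = -2.
Rows 0 and 2 are not orthogonal (dot product = -2 ≠ 0), so H is not a Hadamard matrix.

(2,2) entry = 4; (0,2) entry = -2.


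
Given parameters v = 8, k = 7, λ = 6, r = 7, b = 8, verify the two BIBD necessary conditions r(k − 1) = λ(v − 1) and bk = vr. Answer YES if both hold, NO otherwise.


Condition (i): r(k − 1) = 7·6 = 42; λ(v − 1) = 6·7 = 42. Match? YES.
Condition (ii): bk = 8·7 = 56; vr = 8·7 = 56. Match? YES.
Both conditions hold? YES.

YES


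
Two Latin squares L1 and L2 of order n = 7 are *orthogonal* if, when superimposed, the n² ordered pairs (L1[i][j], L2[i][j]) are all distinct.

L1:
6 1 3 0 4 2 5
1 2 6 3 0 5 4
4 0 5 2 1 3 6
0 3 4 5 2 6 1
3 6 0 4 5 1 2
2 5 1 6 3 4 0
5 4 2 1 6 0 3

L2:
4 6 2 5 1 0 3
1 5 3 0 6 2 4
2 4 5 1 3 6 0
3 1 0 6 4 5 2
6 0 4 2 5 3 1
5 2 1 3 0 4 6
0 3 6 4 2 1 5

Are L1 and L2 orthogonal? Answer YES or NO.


Form the n² = 49 superimposed pairs (L1[i][j], L2[i][j]), row by row (rows and columns indexed from 0):
row 0: (6,4) (1,6) (3,2) (0,5) (4,1) (2,0) (5,3)
row 1: (1,1) (2,5) (6,3) (3,0) (0,6) (5,2) (4,4)
row 2: (4,2) (0,4) (5,5) (2,1) (1,3) (3,6) (6,0)
row 3: (0,3) (3,1) (4,0) (5,6) (2,4) (6,5) (1,2)
row 4: (3,6) (6,0) (0,4) (4,2) (5,5) (1,3) (2,1)
row 5: (2,5) (5,2) (1,1) (6,3) (3,0) (4,4) (0,6)
row 6: (5,0) (4,3) (2,6) (1,4) (6,2) (0,1) (3,5)
Orthogonality requires all 49 pairs distinct.
But the pair (3,6) repeats: cell (2,5) has L1 = 3, L2 = 6, and cell (4,0) has L1 = 3, L2 = 6.
A repeated pair means some other pair never occurs (only 35 distinct pairs out of 49), so the squares are not orthogonal.
Conclusion: NO.

NO


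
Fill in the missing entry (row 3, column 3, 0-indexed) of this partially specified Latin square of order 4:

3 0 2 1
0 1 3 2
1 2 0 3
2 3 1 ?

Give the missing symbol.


Row 3 contains symbols [1, 2, 3] — missing [0].
Column 3 contains symbols [1, 2, 3] — missing [0].
The missing symbol must appear in both missing sets; intersection = [0].
Therefore the hidden value is 0.

Missing value = 0.


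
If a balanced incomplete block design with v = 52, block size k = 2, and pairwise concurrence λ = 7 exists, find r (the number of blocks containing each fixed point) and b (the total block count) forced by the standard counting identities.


Any 2-(v, k, λ) BIBD satisfies two necessary conditions:
  (i)  Each point sits in r blocks, and counting incidences through any fixed point gives r(k − 1) = λ(v − 1), so r = λ(v − 1)/(k − 1).
  (ii) Total incidences bk = vr, so b = vr/k.
Step 1: r = λ(v − 1)/(k − 1) = 7·(52 − 1)/(2 − 1) = 7·51/1 = 357/1 = 357.
Step 2: b = vr/k = 52·357/2 = 18564/2 = 9282.
Check integrality: r = 357 ∈ Z ✓, b = 9282 ∈ Z ✓.
(These identities are necessary conditions: they determine r and b for any design with these parameters, but do not by themselves prove that one exists.)

r = 357, b = 9282.


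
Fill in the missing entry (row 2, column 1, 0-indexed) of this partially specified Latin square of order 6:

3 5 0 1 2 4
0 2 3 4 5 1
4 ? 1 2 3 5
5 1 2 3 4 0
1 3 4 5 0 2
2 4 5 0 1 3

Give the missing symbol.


Row 2 contains symbols [1, 2, 3, 4, 5] — missing [0].
Column 1 contains symbols [1, 2, 3, 4, 5] — missing [0].
The missing symbol must appear in both missing sets; intersection = [0].
Therefore the hidden value is 0.

Missing value = 0.


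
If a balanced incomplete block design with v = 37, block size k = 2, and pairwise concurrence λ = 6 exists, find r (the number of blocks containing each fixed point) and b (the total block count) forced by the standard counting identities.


Any 2-(v, k, λ) BIBD satisfies two necessary conditions:
  (i)  Each point sits in r blocks, and counting incidences through any fixed point gives r(k − 1) = λ(v − 1), so r = λ(v − 1)/(k − 1).
  (ii) Total incidences bk = vr, so b = vr/k.
Step 1: r = λ(v − 1)/(k − 1) = 6·(37 − 1)/(2 − 1) = 6·36/1 = 216/1 = 216.
Step 2: b = vr/k = 37·216/2 = 7992/2 = 3996.
Check integrality: r = 216 ∈ Z ✓, b = 3996 ∈ Z ✓.
(These identities are necessary conditions: they determine r and b for any design with these parameters, but do not by themselves prove that one exists.)

r = 216, b = 3996.


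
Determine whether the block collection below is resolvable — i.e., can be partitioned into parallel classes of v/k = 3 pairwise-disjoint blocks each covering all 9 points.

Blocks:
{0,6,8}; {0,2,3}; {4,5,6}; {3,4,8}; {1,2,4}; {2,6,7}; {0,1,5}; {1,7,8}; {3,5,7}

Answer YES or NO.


v = 9, block size k = 3, number of blocks = 9.
For resolvability, blocks must partition into parallel classes of size v/k = 3.
Total blocks must therefore be a multiple of 3: 9 = 3·3 + 0 ⇒ divisible ✓.
Greedy packing gives 3 candidate class(es). Each should be a full parallel class (size 3, covers all 9 points).
  Class 1 (3 blocks): {0,6,8}; {1,2,4}; {3,5,7}. Points covered: [0, 1, 2, 3, 4, 5, 6, 7, 8].
  Class 2 (3 blocks): {0,2,3}; {4,5,6}; {1,7,8}. Points covered: [0, 1, 2, 3, 4, 5, 6, 7, 8].
  Class 3 (3 blocks): {3,4,8}; {2,6,7}; {0,1,5}. Points covered: [0, 1, 2, 3, 4, 5, 6, 7, 8].
All classes full (size 3)? YES. All classes cover every point? YES.
Resolvable? YES.

YES


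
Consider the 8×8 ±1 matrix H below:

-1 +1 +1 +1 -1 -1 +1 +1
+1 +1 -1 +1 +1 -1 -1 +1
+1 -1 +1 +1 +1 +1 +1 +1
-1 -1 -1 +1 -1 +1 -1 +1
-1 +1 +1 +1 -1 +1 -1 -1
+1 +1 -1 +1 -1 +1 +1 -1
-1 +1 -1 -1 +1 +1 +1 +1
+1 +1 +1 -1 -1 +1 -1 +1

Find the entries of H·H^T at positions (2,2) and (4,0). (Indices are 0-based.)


Row 0 of H: [-1, 1, 1, 1, -1, -1, 1, 1].
Row 2 of H: [1, -1, 1, 1, 1, 1, 1, 1].
Row 4 of H: [-1, 1, 1, 1, -1, 1, -1, -1].
(H·H^T)[2][2] = Σ_j H[2][j]·H[2][j] = (1)² + (-1)² + (1)² + (1)² + (1)² + (1)² + (1)² + (1)² = 1 + 1 + 1 + 1 + 1 + 1 + 1 + 1 = 8.
(H·H^T)[4][0] = Σ_j H[4][j]·H[0][j] = (-1)·(-1) + (1)·(1) + (1)·(1) + (1)·(1) + (-1)·(-1) + (1)·(-1) + (-1)·(1) + (-1)·(1) = 1 + 1 + 1 + 1 + 1 + -1 + -1 + -1 = 2.
Rows 4 and 0 are not orthogonal (dot product = 2 ≠ 0), so H is not a Hadamard matrix.

(2,2) entry = 8; (4,0) entry = 2.


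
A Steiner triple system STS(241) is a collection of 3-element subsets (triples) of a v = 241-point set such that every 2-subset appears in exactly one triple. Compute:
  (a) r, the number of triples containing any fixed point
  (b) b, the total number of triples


An STS(v) is a 2-(v, 3, 1) BIBD: block size k = 3, λ = 1.
Replication: r(k − 1) = λ(v − 1) ⇒ r·2 = 241 − 1 = 240 ⇒ r = 120.
Block count: bk = vr ⇒ b·3 = 241·120 = 28920 ⇒ b = 9640.

r = 120, b = 9640.


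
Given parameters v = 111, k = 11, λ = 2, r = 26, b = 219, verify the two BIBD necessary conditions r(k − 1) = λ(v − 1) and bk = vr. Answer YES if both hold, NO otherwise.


Condition (i): r(k − 1) = 26·10 = 260; λ(v − 1) = 2·110 = 220. Match? NO.
Condition (ii): bk = 219·11 = 2409; vr = 111·26 = 2886. Match? NO.
Both conditions hold? NO.

NO


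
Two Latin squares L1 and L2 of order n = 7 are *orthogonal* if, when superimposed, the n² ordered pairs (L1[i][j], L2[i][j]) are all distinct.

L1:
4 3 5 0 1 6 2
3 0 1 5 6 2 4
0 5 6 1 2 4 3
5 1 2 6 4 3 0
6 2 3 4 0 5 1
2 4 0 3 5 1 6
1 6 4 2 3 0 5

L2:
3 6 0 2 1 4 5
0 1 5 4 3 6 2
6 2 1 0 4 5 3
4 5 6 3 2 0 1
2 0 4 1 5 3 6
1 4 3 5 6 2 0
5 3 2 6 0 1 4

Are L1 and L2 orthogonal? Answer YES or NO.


Form the n² = 49 superimposed pairs (L1[i][j], L2[i][j]), row by row (rows and columns indexed from 0):
row 0: (4,3) (3,6) (5,0) (0,2) (1,1) (6,4) (2,5)
row 1: (3,0) (0,1) (1,5) (5,4) (6,3) (2,6) (4,2)
row 2: (0,6) (5,2) (6,1) (1,0) (2,4) (4,5) (3,3)
row 3: (5,4) (1,5) (2,6) (6,3) (4,2) (3,0) (0,1)
row 4: (6,2) (2,0) (3,4) (4,1) (0,5) (5,3) (1,6)
row 5: (2,1) (4,4) (0,3) (3,5) (5,6) (1,2) (6,0)
row 6: (1,5) (6,3) (4,2) (2,6) (3,0) (0,1) (5,4)
Orthogonality requires all 49 pairs distinct.
But the pair (5,4) repeats: cell (1,3) has L1 = 5, L2 = 4, and cell (3,0) has L1 = 5, L2 = 4.
A repeated pair means some other pair never occurs (only 35 distinct pairs out of 49), so the squares are not orthogonal.
Conclusion: NO.

NO


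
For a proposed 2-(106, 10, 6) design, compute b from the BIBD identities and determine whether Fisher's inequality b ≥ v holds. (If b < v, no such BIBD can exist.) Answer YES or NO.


r = λ(v − 1)/(k − 1) = 6·105/9 = 70.
b = vr/k = 106·70/10 = 742.
Fisher's inequality: b ≥ v ⇔ 742 ≥ 106? YES.

YES


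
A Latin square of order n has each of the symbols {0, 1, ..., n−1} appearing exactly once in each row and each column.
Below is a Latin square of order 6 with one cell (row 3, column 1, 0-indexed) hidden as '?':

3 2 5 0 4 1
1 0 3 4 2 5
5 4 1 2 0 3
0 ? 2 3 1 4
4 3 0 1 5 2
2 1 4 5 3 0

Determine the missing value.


Row 3 contains symbols [0, 1, 2, 3, 4] — missing [5].
Column 1 contains symbols [0, 1, 2, 3, 4] — missing [5].
The missing symbol must appear in both missing sets; intersection = [5].
Therefore the hidden value is 5.

Missing value = 5.


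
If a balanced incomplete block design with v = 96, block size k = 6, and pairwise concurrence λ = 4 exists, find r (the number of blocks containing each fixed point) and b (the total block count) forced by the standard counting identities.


Any 2-(v, k, λ) BIBD satisfies two necessary conditions:
  (i)  Each point sits in r blocks, and counting incidences through any fixed point gives r(k − 1) = λ(v − 1), so r = λ(v − 1)/(k − 1).
  (ii) Total incidences bk = vr, so b = vr/k.
Step 1: r = λ(v − 1)/(k − 1) = 4·(96 − 1)/(6 − 1) = 4·95/5 = 380/5 = 76.
Step 2: b = vr/k = 96·76/6 = 7296/6 = 1216.
Check integrality: r = 76 ∈ Z ✓, b = 1216 ∈ Z ✓.
(These identities are necessary conditions: they determine r and b for any design with these parameters, but do not by themselves prove that one exists.)

r = 76, b = 1216.


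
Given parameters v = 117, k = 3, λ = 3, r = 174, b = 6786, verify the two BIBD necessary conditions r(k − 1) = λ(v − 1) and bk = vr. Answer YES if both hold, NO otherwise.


Condition (i): r(k − 1) = 174·2 = 348; λ(v − 1) = 3·116 = 348. Match? YES.
Condition (ii): bk = 6786·3 = 20358; vr = 117·174 = 20358. Match? YES.
Both conditions hold? YES.

YES


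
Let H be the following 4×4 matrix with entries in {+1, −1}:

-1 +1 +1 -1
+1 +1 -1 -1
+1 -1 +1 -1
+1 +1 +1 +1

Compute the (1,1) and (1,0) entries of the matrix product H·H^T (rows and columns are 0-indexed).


Row 0 of H: [-1, 1, 1, -1].
Row 1 of H: [1, 1, -1, -1].
(H·H^T)[1][1] = Σ_j H[1][j]·H[1][j] = (1)² + (1)² + (-1)² + (-1)² = 1 + 1 + 1 + 1 = 4.
(H·H^T)[1][0] = Σ_j H[1][j]·H[0][j] = (1)·(-1) + (1)·(1) + (-1)·(1) + (-1)·(-1) = -1 + 1 + -1 + 1 = 0.
So rows 1 and 0 are orthogonal; the diagonal entry equals n = 4.

(1,1) entry = 4; (1,0) entry = 0.


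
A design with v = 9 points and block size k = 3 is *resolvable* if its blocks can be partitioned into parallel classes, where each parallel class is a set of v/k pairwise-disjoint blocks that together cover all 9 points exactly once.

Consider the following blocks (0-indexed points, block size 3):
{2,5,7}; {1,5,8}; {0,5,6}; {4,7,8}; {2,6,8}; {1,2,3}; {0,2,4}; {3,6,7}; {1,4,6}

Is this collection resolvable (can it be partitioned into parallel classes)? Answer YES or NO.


v = 9, block size k = 3, number of blocks = 9.
For resolvability, blocks must partition into parallel classes of size v/k = 3.
Total blocks must therefore be a multiple of 3: 9 = 3·3 + 0 ⇒ divisible ✓.
Consider block {2,5,7}. The only other block(s) in the collection disjoint from it are {1,4,6} — just 1 block(s). Any parallel class containing {2,5,7} would need 2 other blocks each disjoint from it, so no parallel class of size 3 can contain {2,5,7}.
Since every block must belong to some parallel class in a resolution, the collection cannot be partitioned into parallel classes.
Resolvable? NO.

NO


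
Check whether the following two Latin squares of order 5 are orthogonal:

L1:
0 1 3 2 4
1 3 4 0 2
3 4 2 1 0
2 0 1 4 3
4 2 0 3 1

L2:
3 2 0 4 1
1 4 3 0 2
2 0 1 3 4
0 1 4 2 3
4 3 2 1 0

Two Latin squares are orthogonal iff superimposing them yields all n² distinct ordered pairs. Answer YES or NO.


Form the n² = 25 superimposed pairs (L1[i][j], L2[i][j]), row by row (rows and columns indexed from 0):
row 0: (0,3) (1,2) (3,0) (2,4) (4,1)
row 1: (1,1) (3,4) (4,3) (0,0) (2,2)
row 2: (3,2) (4,0) (2,1) (1,3) (0,4)
row 3: (2,0) (0,1) (1,4) (4,2) (3,3)
row 4: (4,4) (2,3) (0,2) (3,1) (1,0)
Orthogonality requires all 25 pairs distinct.
Check by first coordinate: for each symbol s of L1, list the L2 entries in the n cells where L1 = s; they must all differ.
  L1 = 0: L2 entries (in reading order) 3, 0, 4, 1, 2 — all 5 distinct ✓
  L1 = 1: L2 entries (in reading order) 2, 1, 3, 4, 0 — all 5 distinct ✓
  L1 = 2: L2 entries (in reading order) 4, 2, 1, 0, 3 — all 5 distinct ✓
  L1 = 3: L2 entries (in reading order) 0, 4, 2, 3, 1 — all 5 distinct ✓
  L1 = 4: L2 entries (in reading order) 1, 3, 0, 2, 4 — all 5 distinct ✓
Every symbol of L1 meets every symbol of L2 exactly once, so all 25 pairs are distinct (25 of 25).
Conclusion: YES.

YES


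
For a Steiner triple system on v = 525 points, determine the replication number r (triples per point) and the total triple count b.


An STS(v) is a 2-(v, 3, 1) BIBD: block size k = 3, λ = 1.
Replication: r(k − 1) = λ(v − 1) ⇒ r·2 = 525 − 1 = 524 ⇒ r = 262.
Block count: bk = vr ⇒ b·3 = 525·262 = 137550 ⇒ b = 45850.
(Check via b = v(v − 1)/6 = 525·524/6 = 275100/6 = 45850.)

r = 262, b = 45850.


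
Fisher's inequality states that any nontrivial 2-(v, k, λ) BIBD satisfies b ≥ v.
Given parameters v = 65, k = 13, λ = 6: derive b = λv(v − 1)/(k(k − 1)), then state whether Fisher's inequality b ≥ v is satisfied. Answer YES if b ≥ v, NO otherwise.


r = λ(v − 1)/(k − 1) = 6·64/12 = 32.
b = vr/k = 65·32/13 = 160.
Fisher's inequality: b ≥ v ⇔ 160 ≥ 65? YES.

YES


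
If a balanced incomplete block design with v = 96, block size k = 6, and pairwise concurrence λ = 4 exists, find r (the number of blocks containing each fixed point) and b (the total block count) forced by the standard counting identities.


Any 2-(v, k, λ) BIBD satisfies two necessary conditions:
  (i)  Each point sits in r blocks, and counting incidences through any fixed point gives r(k − 1) = λ(v − 1), so r = λ(v − 1)/(k − 1).
  (ii) Total incidences bk = vr, so b = vr/k.
Step 1: r = λ(v − 1)/(k − 1) = 4·(96 − 1)/(6 − 1) = 4·95/5 = 380/5 = 76.
Step 2: b = vr/k = 96·76/6 = 7296/6 = 1216.
Check integrality: r = 76 ∈ Z ✓, b = 1216 ∈ Z ✓.
(These identities are necessary conditions: they determine r and b for any design with these parameters, but do not by themselves prove that one exists.)

r = 76, b = 1216.


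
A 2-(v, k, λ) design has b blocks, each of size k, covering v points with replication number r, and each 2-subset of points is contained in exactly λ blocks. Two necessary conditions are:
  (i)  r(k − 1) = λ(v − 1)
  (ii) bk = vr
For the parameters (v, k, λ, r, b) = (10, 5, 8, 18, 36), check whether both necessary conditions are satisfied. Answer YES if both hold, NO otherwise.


Condition (i): r(k − 1) = 18·4 = 72; λ(v − 1) = 8·9 = 72. Match? YES.
Condition (ii): bk = 36·5 = 180; vr = 10·18 = 180. Match? YES.
Both conditions hold? YES.

YES


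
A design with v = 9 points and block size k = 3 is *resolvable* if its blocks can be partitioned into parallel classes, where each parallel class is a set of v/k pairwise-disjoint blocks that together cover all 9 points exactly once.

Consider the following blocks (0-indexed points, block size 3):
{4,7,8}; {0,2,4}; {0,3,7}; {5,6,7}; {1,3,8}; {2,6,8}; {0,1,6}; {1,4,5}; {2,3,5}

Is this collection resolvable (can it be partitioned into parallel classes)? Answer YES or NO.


v = 9, block size k = 3, number of blocks = 9.
For resolvability, blocks must partition into parallel classes of size v/k = 3.
Total blocks must therefore be a multiple of 3: 9 = 3·3 + 0 ⇒ divisible ✓.
Greedy packing gives 3 candidate class(es). Each should be a full parallel class (size 3, covers all 9 points).
  Class 1 (3 blocks): {4,7,8}; {0,1,6}; {2,3,5}. Points covered: [0, 1, 2, 3, 4, 5, 6, 7, 8].
  Class 2 (3 blocks): {0,2,4}; {5,6,7}; {1,3,8}. Points covered: [0, 1, 2, 3, 4, 5, 6, 7, 8].
  Class 3 (3 blocks): {0,3,7}; {2,6,8}; {1,4,5}. Points covered: [0, 1, 2, 3, 4, 5, 6, 7, 8].
All classes full (size 3)? YES. All classes cover every point? YES.
Resolvable? YES.

YES


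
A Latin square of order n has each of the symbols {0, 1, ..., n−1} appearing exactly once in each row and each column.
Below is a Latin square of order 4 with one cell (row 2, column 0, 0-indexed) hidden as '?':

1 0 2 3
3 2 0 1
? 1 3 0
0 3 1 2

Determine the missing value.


Row 2 contains symbols [0, 1, 3] — missing [2].
Column 0 contains symbols [0, 1, 3] — missing [2].
The missing symbol must appear in both missing sets; intersection = [2].
Therefore the hidden value is 2.

Missing value = 2.


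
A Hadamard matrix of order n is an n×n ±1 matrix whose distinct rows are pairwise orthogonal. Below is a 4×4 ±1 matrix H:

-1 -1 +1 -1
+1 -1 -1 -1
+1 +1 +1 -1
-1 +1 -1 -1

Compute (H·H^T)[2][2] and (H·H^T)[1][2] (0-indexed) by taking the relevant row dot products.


Row 1 of H: [1, -1, -1, -1].
Row 2 of H: [1, 1, 1, -1].
(H·H^T)[2][2] = Σ_j H[2][j]·H[2][j] = (1)² + (1)² + (1)² + (-1)² = 1 + 1 + 1 + 1 = 4.
(H·H^T)[1][2] = Σ_j H[1][j]·H[2][j] = (1)·(1) + (-1)·(1) + (-1)·(1) + (-1)·(-1) = 1 + -1 + -1 + 1 = 0.
So rows 1 and 2 are orthogonal; the diagonal entry equals n = 4.

(2,2) entry = 4; (1,2) entry = 0.


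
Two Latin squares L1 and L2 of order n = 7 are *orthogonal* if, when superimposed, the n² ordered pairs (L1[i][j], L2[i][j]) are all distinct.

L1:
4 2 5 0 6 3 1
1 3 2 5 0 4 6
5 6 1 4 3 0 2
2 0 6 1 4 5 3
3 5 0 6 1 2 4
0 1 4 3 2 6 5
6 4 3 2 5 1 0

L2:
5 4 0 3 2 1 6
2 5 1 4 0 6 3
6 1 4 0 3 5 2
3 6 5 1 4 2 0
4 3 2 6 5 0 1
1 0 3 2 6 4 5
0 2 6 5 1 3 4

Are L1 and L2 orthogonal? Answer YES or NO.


Form the n² = 49 superimposed pairs (L1[i][j], L2[i][j]), row by row (rows and columns indexed from 0):
row 0: (4,5) (2,4) (5,0) (0,3) (6,2) (3,1) (1,6)
row 1: (1,2) (3,5) (2,1) (5,4) (0,0) (4,6) (6,3)
row 2: (5,6) (6,1) (1,4) (4,0) (3,3) (0,5) (2,2)
row 3: (2,3) (0,6) (6,5) (1,1) (4,4) (5,2) (3,0)
row 4: (3,4) (5,3) (0,2) (6,6) (1,5) (2,0) (4,1)
row 5: (0,1) (1,0) (4,3) (3,2) (2,6) (6,4) (5,5)
row 6: (6,0) (4,2) (3,6) (2,5) (5,1) (1,3) (0,4)
Orthogonality requires all 49 pairs distinct.
Check by first coordinate: for each symbol s of L1, list the L2 entries in the n cells where L1 = s; they must all differ.
  L1 = 0: L2 entries (in reading order) 3, 0, 5, 6, 2, 1, 4 — all 7 distinct ✓
  L1 = 1: L2 entries (in reading order) 6, 2, 4, 1, 5, 0, 3 — all 7 distinct ✓
  L1 = 2: L2 entries (in reading order) 4, 1, 2, 3, 0, 6, 5 — all 7 distinct ✓
  L1 = 3: L2 entries (in reading order) 1, 5, 3, 0, 4, 2, 6 — all 7 distinct ✓
  L1 = 4: L2 entries (in reading order) 5, 6, 0, 4, 1, 3, 2 — all 7 distinct ✓
  L1 = 5: L2 entries (in reading order) 0, 4, 6, 2, 3, 5, 1 — all 7 distinct ✓
  L1 = 6: L2 entries (in reading order) 2, 3, 1, 5, 6, 4, 0 — all 7 distinct ✓
Every symbol of L1 meets every symbol of L2 exactly once, so all 49 pairs are distinct (49 of 49).
Conclusion: YES.

YES


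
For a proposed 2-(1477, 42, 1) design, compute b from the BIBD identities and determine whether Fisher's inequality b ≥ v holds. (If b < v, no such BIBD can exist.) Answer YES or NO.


b = λv(v − 1)/(k(k − 1)) = 1·1477·1476/(42·41) = 2180052/1722 = 1266.
Compare with v = 1477: b < v, so Fisher's inequality fails.

NO


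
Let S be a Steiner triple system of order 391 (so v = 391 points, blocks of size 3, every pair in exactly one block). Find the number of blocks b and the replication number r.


An STS(v) is a 2-(v, 3, 1) BIBD: block size k = 3, λ = 1.
Replication: r(k − 1) = λ(v − 1) ⇒ r·2 = 391 − 1 = 390 ⇒ r = 195.
Block count: bk = vr ⇒ b·3 = 391·195 = 76245 ⇒ b = 25415.

r = 195, b = 25415.


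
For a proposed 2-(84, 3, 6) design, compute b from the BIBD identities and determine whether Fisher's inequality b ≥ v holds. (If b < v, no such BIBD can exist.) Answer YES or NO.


r = λ(v − 1)/(k − 1) = 6·83/2 = 249.
b = vr/k = 84·249/3 = 6972.
Fisher's inequality: b ≥ v ⇔ 6972 ≥ 84? YES.

YES


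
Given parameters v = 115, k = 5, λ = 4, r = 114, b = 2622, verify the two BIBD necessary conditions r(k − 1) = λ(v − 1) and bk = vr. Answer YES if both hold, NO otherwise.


Condition (i): r(k − 1) = 114·4 = 456; λ(v − 1) = 4·114 = 456. Match? YES.
Condition (ii): bk = 2622·5 = 13110; vr = 115·114 = 13110. Match? YES.
Both conditions hold? YES.

YES


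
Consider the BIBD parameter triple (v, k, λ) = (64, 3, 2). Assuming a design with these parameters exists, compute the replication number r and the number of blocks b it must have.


Any 2-(v, k, λ) BIBD satisfies two necessary conditions:
  (i)  Each point sits in r blocks, and counting incidences through any fixed point gives r(k − 1) = λ(v − 1), so r = λ(v − 1)/(k − 1).
  (ii) Total incidences bk = vr, so b = vr/k.
Step 1: r = λ(v − 1)/(k − 1) = 2·(64 − 1)/(3 − 1) = 2·63/2 = 126/2 = 63.
Step 2: b = vr/k = 64·63/3 = 4032/3 = 1344.
Check integrality: r = 63 ∈ Z ✓, b = 1344 ∈ Z ✓.
(These identities are necessary conditions: they determine r and b for any design with these parameters, but do not by themselves prove that one exists.)

r = 63, b = 1344.


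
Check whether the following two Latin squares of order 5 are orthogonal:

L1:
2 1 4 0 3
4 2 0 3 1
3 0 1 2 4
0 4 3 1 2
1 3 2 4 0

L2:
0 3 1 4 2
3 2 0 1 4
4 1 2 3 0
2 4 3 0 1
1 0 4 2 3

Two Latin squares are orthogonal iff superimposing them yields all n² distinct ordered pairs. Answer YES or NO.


Form the n² = 25 superimposed pairs (L1[i][j], L2[i][j]), row by row (rows and columns indexed from 0):
row 0: (2,0) (1,3) (4,1) (0,4) (3,2)
row 1: (4,3) (2,2) (0,0) (3,1) (1,4)
row 2: (3,4) (0,1) (1,2) (2,3) (4,0)
row 3: (0,2) (4,4) (3,3) (1,0) (2,1)
row 4: (1,1) (3,0) (2,4) (4,2) (0,3)
Orthogonality requires all 25 pairs distinct.
Check by first coordinate: for each symbol s of L1, list the L2 entries in the n cells where L1 = s; they must all differ.
  L1 = 0: L2 entries (in reading order) 4, 0, 1, 2, 3 — all 5 distinct ✓
  L1 = 1: L2 entries (in reading order) 3, 4, 2, 0, 1 — all 5 distinct ✓
  L1 = 2: L2 entries (in reading order) 0, 2, 3, 1, 4 — all 5 distinct ✓
  L1 = 3: L2 entries (in reading order) 2, 1, 4, 3, 0 — all 5 distinct ✓
  L1 = 4: L2 entries (in reading order) 1, 3, 0, 4, 2 — all 5 distinct ✓
Every symbol of L1 meets every symbol of L2 exactly once, so all 25 pairs are distinct (25 of 25).
Conclusion: YES.

YES


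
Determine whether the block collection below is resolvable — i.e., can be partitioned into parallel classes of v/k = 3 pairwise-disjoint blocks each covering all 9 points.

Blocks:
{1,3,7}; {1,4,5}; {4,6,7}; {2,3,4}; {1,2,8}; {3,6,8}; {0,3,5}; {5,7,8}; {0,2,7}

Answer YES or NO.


v = 9, block size k = 3, number of blocks = 9.
For resolvability, blocks must partition into parallel classes of size v/k = 3.
Total blocks must therefore be a multiple of 3: 9 = 3·3 + 0 ⇒ divisible ✓.
Consider block {1,3,7}. It intersects every other block in the collection, so no parallel class of size 3 can contain it.
Since every block must belong to some parallel class in a resolution, the collection cannot be partitioned into parallel classes.
Resolvable? NO.

NO


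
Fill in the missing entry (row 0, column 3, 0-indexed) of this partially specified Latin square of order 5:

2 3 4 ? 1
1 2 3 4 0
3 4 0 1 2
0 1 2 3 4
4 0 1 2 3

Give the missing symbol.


Row 0 contains symbols [1, 2, 3, 4] — missing [0].
Column 3 contains symbols [1, 2, 3, 4] — missing [0].
The missing symbol must appear in both missing sets; intersection = [0].
Therefore the hidden value is 0.

Missing value = 0.


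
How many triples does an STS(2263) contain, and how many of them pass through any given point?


An STS(v) is a 2-(v, 3, 1) BIBD: block size k = 3, λ = 1.
Replication: r(k − 1) = λ(v − 1) ⇒ r·2 = 2263 − 1 = 2262 ⇒ r = 1131.
Block count: bk = vr ⇒ b·3 = 2263·1131 = 2559453 ⇒ b = 853151.
(Check via b = v(v − 1)/6 = 2263·2262/6 = 5118906/6 = 853151.)

r = 1131, b = 853151.


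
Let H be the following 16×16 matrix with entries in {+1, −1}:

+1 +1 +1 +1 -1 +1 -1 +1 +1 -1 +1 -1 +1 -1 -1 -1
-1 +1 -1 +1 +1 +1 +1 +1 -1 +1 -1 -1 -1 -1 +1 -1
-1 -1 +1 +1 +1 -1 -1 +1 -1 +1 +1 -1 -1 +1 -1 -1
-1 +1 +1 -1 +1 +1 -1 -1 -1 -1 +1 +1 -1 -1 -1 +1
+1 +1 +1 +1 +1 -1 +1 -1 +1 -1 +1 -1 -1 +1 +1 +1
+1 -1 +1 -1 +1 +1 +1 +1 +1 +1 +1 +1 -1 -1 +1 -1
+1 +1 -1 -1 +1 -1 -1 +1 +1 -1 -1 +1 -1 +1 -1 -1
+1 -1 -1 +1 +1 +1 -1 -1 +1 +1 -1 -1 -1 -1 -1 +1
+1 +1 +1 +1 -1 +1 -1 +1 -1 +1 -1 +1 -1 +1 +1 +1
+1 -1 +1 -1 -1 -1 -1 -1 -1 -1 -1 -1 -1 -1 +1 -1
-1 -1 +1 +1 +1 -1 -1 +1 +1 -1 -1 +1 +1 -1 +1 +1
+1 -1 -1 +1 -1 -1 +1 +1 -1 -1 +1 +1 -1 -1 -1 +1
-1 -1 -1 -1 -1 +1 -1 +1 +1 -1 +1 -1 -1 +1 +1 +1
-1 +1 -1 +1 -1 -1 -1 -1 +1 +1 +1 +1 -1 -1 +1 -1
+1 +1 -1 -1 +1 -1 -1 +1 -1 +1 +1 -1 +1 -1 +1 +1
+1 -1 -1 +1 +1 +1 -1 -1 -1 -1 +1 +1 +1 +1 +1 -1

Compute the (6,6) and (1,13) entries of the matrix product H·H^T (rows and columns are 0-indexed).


Row 1 of H: [-1, 1, -1, 1, 1, 1, 1, 1, -1, 1, -1, -1, -1, -1, 1, -1].
Row 6 of H: [1, 1, -1, -1, 1, -1, -1, 1, 1, -1, -1, 1, -1, 1, -1, -1].
Row 13 of H: [-1, 1, -1, 1, -1, -1, -1, -1, 1, 1, 1, 1, -1, -1, 1, -1].
(H·H^T)[6][6] = Σ_j H[6][j]·H[6][j] = (1)² + (1)² + (-1)² + (-1)² + (1)² + (-1)² + (-1)² + (1)² + (1)² + (-1)² + (-1)² + (1)² + (-1)² + (1)² + (-1)² + (-1)² = 1 + 1 + 1 + 1 + 1 + 1 + 1 + 1 + 1 + 1 + 1 + 1 + 1 + 1 + 1 + 1 = 16.
(H·H^T)[1][13] = Σ_j H[1][j]·H[13][j] = (-1)·(-1) + (1)·(1) + (-1)·(-1) + (1)·(1) + (1)·(-1) + (1)·(-1) + (1)·(-1) + (1)·(-1) + (-1)·(1) + (1)·(1) + (-1)·(1) + (-1)·(1) + (-1)·(-1) + (-1)·(-1) + (1)·(1) + (-1)·(-1) = 1 + 1 + 1 + 1 + -1 + -1 + -1 + -1 + -1 + 1 + -1 + -1 + 1 + 1 + 1 + 1 = 2.
Rows 1 and 13 are not orthogonal (dot product = 2 ≠ 0), so H is not a Hadamard matrix.

(6,6) entry = 16; (1,13) entry = 2.


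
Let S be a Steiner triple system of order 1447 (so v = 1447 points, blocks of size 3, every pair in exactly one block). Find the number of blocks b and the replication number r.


An STS(v) is a 2-(v, 3, 1) BIBD: block size k = 3, λ = 1.
Replication: r(k − 1) = λ(v − 1) ⇒ r·2 = 1447 − 1 = 1446 ⇒ r = 723.
Block count: b = v(v − 1)/6 = 1447·1446/6 = 2092362/6 = 348727.

r = 723, b = 348727.


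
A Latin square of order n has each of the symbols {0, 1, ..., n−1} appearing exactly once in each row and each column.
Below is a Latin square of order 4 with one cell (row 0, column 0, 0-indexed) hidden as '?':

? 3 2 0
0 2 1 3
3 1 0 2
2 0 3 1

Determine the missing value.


Row 0 contains symbols [0, 2, 3] — missing [1].
Column 0 contains symbols [0, 2, 3] — missing [1].
The missing symbol must appear in both missing sets; intersection = [1].
Therefore the hidden value is 1.

Missing value = 1.


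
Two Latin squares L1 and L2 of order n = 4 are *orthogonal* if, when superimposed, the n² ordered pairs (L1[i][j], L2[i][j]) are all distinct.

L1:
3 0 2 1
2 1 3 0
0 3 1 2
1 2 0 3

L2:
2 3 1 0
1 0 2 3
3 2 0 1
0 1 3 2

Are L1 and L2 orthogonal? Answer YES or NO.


Form the n² = 16 superimposed pairs (L1[i][j], L2[i][j]), row by row (rows and columns indexed from 0):
row 0: (3,2) (0,3) (2,1) (1,0)
row 1: (2,1) (1,0) (3,2) (0,3)
row 2: (0,3) (3,2) (1,0) (2,1)
row 3: (1,0) (2,1) (0,3) (3,2)
Orthogonality requires all 16 pairs distinct.
But the pair (2,1) repeats: cell (0,2) has L1 = 2, L2 = 1, and cell (1,0) has L1 = 2, L2 = 1.
A repeated pair means some other pair never occurs (only 4 distinct pairs out of 16), so the squares are not orthogonal.
Conclusion: NO.

NO


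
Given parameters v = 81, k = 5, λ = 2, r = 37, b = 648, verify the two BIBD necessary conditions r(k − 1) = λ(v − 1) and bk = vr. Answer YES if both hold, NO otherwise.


Condition (i): r(k − 1) = 37·4 = 148; λ(v − 1) = 2·80 = 160. Match? NO.
Condition (ii): bk = 648·5 = 3240; vr = 81·37 = 2997. Match? NO.
Both conditions hold? NO.

NO


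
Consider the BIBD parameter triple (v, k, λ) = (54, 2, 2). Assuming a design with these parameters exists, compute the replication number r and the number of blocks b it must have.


Any 2-(v, k, λ) BIBD satisfies two necessary conditions:
  (i)  Each point sits in r blocks, and counting incidences through any fixed point gives r(k − 1) = λ(v − 1), so r = λ(v − 1)/(k − 1).
  (ii) Total incidences bk = vr, so b = vr/k.
Step 1: r = λ(v − 1)/(k − 1) = 2·(54 − 1)/(2 − 1) = 2·53/1 = 106/1 = 106.
Step 2: b = vr/k = 54·106/2 = 5724/2 = 2862.
Check integrality: r = 106 ∈ Z ✓, b = 2862 ∈ Z ✓.
(These identities are necessary conditions: they determine r and b for any design with these parameters, but do not by themselves prove that one exists.)

r = 106, b = 2862.


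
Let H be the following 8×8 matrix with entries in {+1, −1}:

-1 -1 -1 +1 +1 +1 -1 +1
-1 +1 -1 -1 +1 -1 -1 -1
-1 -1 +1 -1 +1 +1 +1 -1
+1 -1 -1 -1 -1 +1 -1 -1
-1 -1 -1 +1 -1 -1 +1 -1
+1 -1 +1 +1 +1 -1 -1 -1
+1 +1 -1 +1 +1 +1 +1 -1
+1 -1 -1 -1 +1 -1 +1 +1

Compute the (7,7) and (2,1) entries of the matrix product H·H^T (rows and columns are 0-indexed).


Row 1 of H: [-1, 1, -1, -1, 1, -1, -1, -1].
Row 2 of H: [-1, -1, 1, -1, 1, 1, 1, -1].
Row 7 of H: [1, -1, -1, -1, 1, -1, 1, 1].
(H·H^T)[7][7] = Σ_j H[7][j]·H[7][j] = (1)² + (-1)² + (-1)² + (-1)² + (1)² + (-1)² + (1)² + (1)² = 1 + 1 + 1 + 1 + 1 + 1 + 1 + 1 = 8.
(H·H^T)[2][1] = Σ_j H[2][j]·H[1][j] = (-1)·(-1) + (-1)·(1) + (1)·(-1) + (-1)·(-1) + (1)·(1) + (1)·(-1) + (1)·(-1) + (-1)·(-1) = 1 + -1 + -1 + 1 + 1 + -1 + -1 + 1 = 0.
So rows 2 and 1 are orthogonal; the diagonal entry equals n = 8.

(7,7) entry = 8; (2,1) entry = 0.


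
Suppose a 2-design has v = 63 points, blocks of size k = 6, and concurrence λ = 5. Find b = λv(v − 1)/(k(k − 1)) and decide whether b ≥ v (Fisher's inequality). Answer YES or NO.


r = λ(v − 1)/(k − 1) = 5·62/5 = 62.
b = vr/k = 63·62/6 = 651.
Fisher's inequality: b ≥ v ⇔ 651 ≥ 63? YES.

YES


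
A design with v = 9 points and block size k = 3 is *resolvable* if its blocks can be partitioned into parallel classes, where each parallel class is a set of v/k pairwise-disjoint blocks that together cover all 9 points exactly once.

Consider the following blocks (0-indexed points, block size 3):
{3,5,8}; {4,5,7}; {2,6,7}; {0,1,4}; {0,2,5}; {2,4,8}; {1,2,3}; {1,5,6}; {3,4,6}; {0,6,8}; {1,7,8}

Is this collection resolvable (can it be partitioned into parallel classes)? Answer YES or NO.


v = 9, block size k = 3, number of blocks = 11.
For resolvability, blocks must partition into parallel classes of size v/k = 3.
Total blocks must therefore be a multiple of 3: 11 = 3·3 + 2 ⇒ not divisible ✗.
Resolvable? NO.

NO


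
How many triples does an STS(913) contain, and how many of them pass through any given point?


An STS(v) is a 2-(v, 3, 1) BIBD: block size k = 3, λ = 1.
Replication: r(k − 1) = λ(v − 1) ⇒ r·2 = 913 − 1 = 912 ⇒ r = 456.
Block count: bk = vr ⇒ b·3 = 913·456 = 416328 ⇒ b = 138776.

r = 456, b = 138776.


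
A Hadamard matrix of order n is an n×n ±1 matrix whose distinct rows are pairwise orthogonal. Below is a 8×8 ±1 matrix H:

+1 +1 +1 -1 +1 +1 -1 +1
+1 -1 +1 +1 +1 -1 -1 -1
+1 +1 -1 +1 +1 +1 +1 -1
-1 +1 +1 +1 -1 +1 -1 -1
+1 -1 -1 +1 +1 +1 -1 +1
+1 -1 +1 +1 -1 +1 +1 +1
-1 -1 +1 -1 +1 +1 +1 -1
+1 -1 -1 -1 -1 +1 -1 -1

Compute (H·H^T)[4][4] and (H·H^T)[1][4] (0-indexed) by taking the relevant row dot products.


Row 1 of H: [1, -1, 1, 1, 1, -1, -1, -1].
Row 4 of H: [1, -1, -1, 1, 1, 1, -1, 1].
(H·H^T)[4][4] = Σ_j H[4][j]·H[4][j] = (1)² + (-1)² + (-1)² + (1)² + (1)² + (1)² + (-1)² + (1)² = 1 + 1 + 1 + 1 + 1 + 1 + 1 + 1 = 8.
(H·H^T)[1][4] = Σ_j H[1][j]·H[4][j] = (1)·(1) + (-1)·(-1) + (1)·(-1) + (1)·(1) + (1)·(1) + (-1)·(1) + (-1)·(-1) + (-1)·(1) = 1 + 1 + -1 + 1 + 1 + -1 + 1 + -1 = 2.
Rows 1 and 4 are not orthogonal (dot product = 2 ≠ 0), so H is not a Hadamard matrix.

(4,4) entry = 8; (1,4) entry = 2.


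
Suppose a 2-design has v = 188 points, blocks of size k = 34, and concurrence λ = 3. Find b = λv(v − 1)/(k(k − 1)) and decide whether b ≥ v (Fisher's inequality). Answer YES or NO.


r = λ(v − 1)/(k − 1) = 3·187/33 = 17.
b = vr/k = 188·17/34 = 94.
Fisher's inequality: b ≥ v ⇔ 94 ≥ 188? NO.

NO


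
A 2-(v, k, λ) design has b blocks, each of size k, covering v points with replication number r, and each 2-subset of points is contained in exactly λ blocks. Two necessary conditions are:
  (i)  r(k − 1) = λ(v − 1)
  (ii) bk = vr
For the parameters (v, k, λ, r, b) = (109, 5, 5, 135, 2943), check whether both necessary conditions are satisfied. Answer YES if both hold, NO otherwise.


Condition (i): r(k − 1) = 135·4 = 540; λ(v − 1) = 5·108 = 540. Match? YES.
Condition (ii): bk = 2943·5 = 14715; vr = 109·135 = 14715. Match? YES.
Both conditions hold? YES.

YES


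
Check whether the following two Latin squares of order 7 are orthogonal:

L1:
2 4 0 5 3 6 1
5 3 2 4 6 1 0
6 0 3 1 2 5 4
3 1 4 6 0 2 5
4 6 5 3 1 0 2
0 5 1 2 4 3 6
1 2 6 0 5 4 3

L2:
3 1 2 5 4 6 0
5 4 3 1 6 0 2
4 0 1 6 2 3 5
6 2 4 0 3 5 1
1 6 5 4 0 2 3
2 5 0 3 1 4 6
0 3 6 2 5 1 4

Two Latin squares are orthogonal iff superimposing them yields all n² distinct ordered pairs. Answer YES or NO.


Form the n² = 49 superimposed pairs (L1[i][j], L2[i][j]), row by row (rows and columns indexed from 0):
row 0: (2,3) (4,1) (0,2) (5,5) (3,4) (6,6) (1,0)
row 1: (5,5) (3,4) (2,3) (4,1) (6,6) (1,0) (0,2)
row 2: (6,4) (0,0) (3,1) (1,6) (2,2) (5,3) (4,5)
row 3: (3,6) (1,2) (4,4) (6,0) (0,3) (2,5) (5,1)
row 4: (4,1) (6,6) (5,5) (3,4) (1,0) (0,2) (2,3)
row 5: (0,2) (5,5) (1,0) (2,3) (4,1) (3,4) (6,6)
row 6: (1,0) (2,3) (6,6) (0,2) (5,5) (4,1) (3,4)
Orthogonality requires all 49 pairs distinct.
But the pair (5,5) repeats: cell (0,3) has L1 = 5, L2 = 5, and cell (1,0) has L1 = 5, L2 = 5.
A repeated pair means some other pair never occurs (only 21 distinct pairs out of 49), so the squares are not orthogonal.
Conclusion: NO.

NO


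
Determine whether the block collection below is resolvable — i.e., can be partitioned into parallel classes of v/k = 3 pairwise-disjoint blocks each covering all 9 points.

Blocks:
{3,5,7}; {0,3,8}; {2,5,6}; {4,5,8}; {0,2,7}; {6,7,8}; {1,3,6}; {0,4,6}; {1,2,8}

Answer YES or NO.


v = 9, block size k = 3, number of blocks = 9.
For resolvability, blocks must partition into parallel classes of size v/k = 3.
Total blocks must therefore be a multiple of 3: 9 = 3·3 + 0 ⇒ divisible ✓.
Consider block {0,3,8}. The only other block(s) in the collection disjoint from it are {2,5,6} — just 1 block(s). Any parallel class containing {0,3,8} would need 2 other blocks each disjoint from it, so no parallel class of size 3 can contain {0,3,8}.
Since every block must belong to some parallel class in a resolution, the collection cannot be partitioned into parallel classes.
Resolvable? NO.

NO


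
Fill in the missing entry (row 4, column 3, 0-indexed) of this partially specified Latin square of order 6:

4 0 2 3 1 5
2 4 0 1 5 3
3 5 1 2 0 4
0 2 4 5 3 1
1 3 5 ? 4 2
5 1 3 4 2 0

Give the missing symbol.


Row 4 contains symbols [1, 2, 3, 4, 5] — missing [0].
Column 3 contains symbols [1, 2, 3, 4, 5] — missing [0].
The missing symbol must appear in both missing sets; intersection = [0].
Therefore the hidden value is 0.

Missing value = 0.


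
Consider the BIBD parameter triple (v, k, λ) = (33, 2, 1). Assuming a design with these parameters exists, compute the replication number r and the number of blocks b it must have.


Any 2-(v, k, λ) BIBD satisfies two necessary conditions:
  (i)  Each point sits in r blocks, and counting incidences through any fixed point gives r(k − 1) = λ(v − 1), so r = λ(v − 1)/(k − 1).
  (ii) Total incidences bk = vr, so b = vr/k.
Step 1: r = λ(v − 1)/(k − 1) = 1·(33 − 1)/(2 − 1) = 1·32/1 = 32/1 = 32.
Step 2: b = vr/k = 33·32/2 = 1056/2 = 528.
Check integrality: r = 32 ∈ Z ✓, b = 528 ∈ Z ✓.
(These identities are necessary conditions: they determine r and b for any design with these parameters, but do not by themselves prove that one exists.)

r = 32, b = 528.


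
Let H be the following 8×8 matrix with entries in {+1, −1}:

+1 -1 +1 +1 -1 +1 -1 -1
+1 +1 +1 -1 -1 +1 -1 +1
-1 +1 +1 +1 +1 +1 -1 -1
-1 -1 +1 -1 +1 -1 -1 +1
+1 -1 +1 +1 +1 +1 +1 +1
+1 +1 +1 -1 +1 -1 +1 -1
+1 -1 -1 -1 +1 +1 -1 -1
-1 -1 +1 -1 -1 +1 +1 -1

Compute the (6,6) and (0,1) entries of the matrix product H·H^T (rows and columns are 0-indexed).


Row 0 of H: [1, -1, 1, 1, -1, 1, -1, -1].
Row 1 of H: [1, 1, 1, -1, -1, 1, -1, 1].
Row 6 of H: [1, -1, -1, -1, 1, 1, -1, -1].
(H·H^T)[6][6] = Σ_j H[6][j]·H[6][j] = (1)² + (-1)² + (-1)² + (-1)² + (1)² + (1)² + (-1)² + (-1)² = 1 + 1 + 1 + 1 + 1 + 1 + 1 + 1 = 8.
(H·H^T)[0][1] = Σ_j H[0][j]·H[1][j] = (1)·(1) + (-1)·(1) + (1)·(1) + (1)·(-1) + (-1)·(-1) + (1)·(1) + (-1)·(-1) + (-1)·(1) = 1 + -1 + 1 + -1 + 1 + 1 + 1 + -1 = 2.
Rows 0 and 1 are not orthogonal (dot product = 2 ≠ 0), so H is not a Hadamard matrix.

(6,6) entry = 8; (0,1) entry = 2.


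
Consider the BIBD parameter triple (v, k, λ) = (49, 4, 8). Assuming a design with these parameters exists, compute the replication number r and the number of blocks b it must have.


Any 2-(v, k, λ) BIBD satisfies two necessary conditions:
  (i)  Each point sits in r blocks, and counting incidences through any fixed point gives r(k − 1) = λ(v − 1), so r = λ(v − 1)/(k − 1).
  (ii) Total incidences bk = vr, so b = vr/k.
Step 1: r = λ(v − 1)/(k − 1) = 8·(49 − 1)/(4 − 1) = 8·48/3 = 384/3 = 128.
Step 2: b = vr/k = 49·128/4 = 6272/4 = 1568.
Check integrality: r = 128 ∈ Z ✓, b = 1568 ∈ Z ✓.
(These identities are necessary conditions: they determine r and b for any design with these parameters, but do not by themselves prove that one exists.)

r = 128, b = 1568.
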